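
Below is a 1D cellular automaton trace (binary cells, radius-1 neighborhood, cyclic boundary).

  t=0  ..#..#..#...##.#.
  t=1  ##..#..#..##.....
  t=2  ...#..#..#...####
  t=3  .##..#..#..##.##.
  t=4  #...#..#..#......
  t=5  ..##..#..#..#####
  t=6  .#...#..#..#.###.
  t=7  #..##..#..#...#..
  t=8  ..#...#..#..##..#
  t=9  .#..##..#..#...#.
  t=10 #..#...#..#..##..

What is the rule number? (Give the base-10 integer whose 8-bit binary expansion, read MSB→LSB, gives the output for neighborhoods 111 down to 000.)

  [7] ### => #  t=2,i=14
  [6] ##. => .  t=0,i=13
  [5] #.# => .  t=0,i=14
  [4] #.. => .  t=0,i=3
  [3] .## => .  t=0,i=12
  [2] .#. => .  t=0,i=2
  [1] ..# => #  t=0,i=1
  [0] ... => #  t=0,i=0
  bits 10000011 = 131

131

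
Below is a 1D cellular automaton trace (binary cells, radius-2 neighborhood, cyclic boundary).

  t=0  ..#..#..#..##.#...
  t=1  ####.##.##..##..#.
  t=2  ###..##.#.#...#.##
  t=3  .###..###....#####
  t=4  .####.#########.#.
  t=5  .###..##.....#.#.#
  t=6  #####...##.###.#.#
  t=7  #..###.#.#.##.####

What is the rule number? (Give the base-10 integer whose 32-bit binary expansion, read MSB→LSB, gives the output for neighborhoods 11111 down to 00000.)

  [31] ##### => .  t=2,i=0
  [30] ####. => #  t=1,i=2
  [29] ###.# => .  t=1,i=3
  [28] ###.. => #  t=2,i=2
  [27] ##.## => .  t=1,i=4
  [26] ##.#. => #  t=0,i=13
  [25] ##..# => #  t=1,i=10
  [24] ##... => #  t=3,i=9
  [23] #.### => #  t=1,i=0
  [22] #.##. => #  t=1,i=5
  [21] #.#.# => #  t=2,i=8
  [20] #.#.. => .  t=0,i=14
  [19] #..## => .  t=0,i=10
  [18] #..#. => .  t=0,i=4
  [17] #...# => .  t=2,i=12
  [16] #.... => #  t=0,i=16
  [15] .#### => #  t=1,i=1
  [14] .###. => #  t=3,i=2
  [13] .##.# => #  t=0,i=12
  [12] .##.. => .  t=1,i=9
  [11] .#.## => #  t=1,i=17
  [10] .#.#. => .  t=2,i=9
  [9] .#..# => #  t=0,i=3
  [8] .#... => .  t=0,i=15
  [7] ..### => #  t=3,i=6
  [6] ..##. => .  t=0,i=11
  [5] ..#.# => #  t=1,i=16
  [4] ..#.. => #  t=0,i=2
  [3] ...## => #  t=3,i=12
  [2] ...#. => #  t=0,i=1
  [1] ....# => #  t=0,i=0
  [0] ..... => .  t=0,i=17
  bits 01010111111000011110101010111110 = 1474423486

1474423486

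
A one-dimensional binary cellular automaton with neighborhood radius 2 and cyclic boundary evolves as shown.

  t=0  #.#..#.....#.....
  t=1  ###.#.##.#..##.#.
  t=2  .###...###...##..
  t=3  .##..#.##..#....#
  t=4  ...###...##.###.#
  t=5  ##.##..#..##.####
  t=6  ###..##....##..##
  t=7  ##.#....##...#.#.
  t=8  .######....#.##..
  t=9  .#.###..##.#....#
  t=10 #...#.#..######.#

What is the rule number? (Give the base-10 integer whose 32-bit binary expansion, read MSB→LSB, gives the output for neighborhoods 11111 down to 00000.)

  ##### -> #   bit 31 = 1  t=5,i=15
  ####. -> #   bit 30 = 1  t=5,i=0
  ###.# -> #   bit 29 = 1  t=1,i=2
  ###.. -> .   bit 28 = 0  t=2,i=3
  ##.## -> #   bit 27 = 1  t=4,i=11
  ##.#. -> #   bit 26 = 1  t=1,i=3
  ##..# -> #   bit 25 = 1  t=3,i=3
  ##... -> .   bit 24 = 0  t=2,i=4
  #.### -> .   bit 23 = 0  t=1,i=0
  #.##. -> .   bit 22 = 0  t=1,i=6
  #.#.# -> .   bit 21 = 0  t=1,i=4
  #.#.. -> #   bit 20 = 1  t=0,i=2
  #..## -> .   bit 19 = 0  t=1,i=11
  #..#. -> #   bit 18 = 1  t=0,i=4
  #...# -> #   bit 17 = 1  t=2,i=5
  #.... -> #   bit 16 = 1  t=0,i=7
  .#### -> .   bit 15 = 0  t=5,i=14
  .###. -> #   bit 14 = 1  t=1,i=1
  .##.# -> #   bit 13 = 1  t=1,i=7
  .##.. -> .   bit 12 = 0  t=2,i=14
  .#.## -> .   bit 11 = 0  t=1,i=5
  .#.#. -> #   bit 10 = 1  t=0,i=1
  .#..# -> .   bit 9 = 0  t=0,i=3
  .#... -> #   bit 8 = 1  t=0,i=6
  ..### -> #   bit 7 = 1  t=2,i=1
  ..##. -> .   bit 6 = 0  t=1,i=12
  ..#.# -> #   bit 5 = 1  t=0,i=0
  ..#.. -> .   bit 4 = 0  t=0,i=5
  ...## -> .   bit 3 = 0  t=2,i=0
  ...#. -> .   bit 2 = 0  t=0,i=10
  ....# -> #   bit 1 = 1  t=0,i=9
  ..... -> .   bit 0 = 0  t=0,i=8
  bits 11101110000101110110010110100010 = 3994510754

3994510754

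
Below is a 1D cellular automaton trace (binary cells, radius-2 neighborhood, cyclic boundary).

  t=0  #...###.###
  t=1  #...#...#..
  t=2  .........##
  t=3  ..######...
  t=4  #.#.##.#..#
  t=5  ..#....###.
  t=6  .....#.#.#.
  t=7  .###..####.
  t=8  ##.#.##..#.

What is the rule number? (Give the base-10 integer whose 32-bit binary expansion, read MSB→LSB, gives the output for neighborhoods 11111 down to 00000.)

2428241539

  ##### -> #   bit 31 = 1  t=3,i=4
  ####. -> .   bit 30 = 0  t=0,i=10
  ###.# -> .   bit 29 = 0  t=0,i=6
  ###.. -> #   bit 28 = 1  t=0,i=0
  ##.## -> .   bit 27 = 0  t=0,i=7
  ##.#. -> .   bit 26 = 0  t=4,i=1
  ##..# -> .   bit 25 = 0  t=7,i=4
  ##... -> .   bit 24 = 0  t=0,i=1
  #.### -> #   bit 23 = 1  t=0,i=8
  #.##. -> .   bit 22 = 0  t=4,i=4
  #.#.# -> #   bit 21 = 1  t=4,i=2
  #.#.. -> #   bit 20 = 1  t=4,i=7
  #..## -> #   bit 19 = 1  t=4,i=9
  #..#. -> #   bit 18 = 1  t=1,i=10
  #...# -> .   bit 17 = 0  t=0,i=2
  #.... -> .   bit 16 = 0  t=2,i=1
  .#### -> .   bit 15 = 0  t=0,i=9
  .###. -> .   bit 14 = 0  t=0,i=5
  .##.# -> .   bit 13 = 0  t=4,i=0
  .##.. -> .   bit 12 = 0  t=2,i=10
  .#.## -> .   bit 11 = 0  t=4,i=3
  .#.#. -> #   bit 10 = 1  t=6,i=6
  .#..# -> #   bit 9 = 1  t=1,i=9
  .#... -> .   bit 8 = 0  t=1,i=1
  ..### -> #   bit 7 = 1  t=0,i=4
  ..##. -> .   bit 6 = 0  t=2,i=9
  ..#.# -> .   bit 5 = 0  t=6,i=5
  ..#.. -> .   bit 4 = 0  t=1,i=0
  ...## -> .   bit 3 = 0  t=0,i=3
  ...#. -> .   bit 2 = 0  t=1,i=3
  ....# -> #   bit 1 = 1  t=2,i=7
  ..... -> #   bit 0 = 1  t=2,i=2
  bits 10010000101111000000011010000011 = 2428241539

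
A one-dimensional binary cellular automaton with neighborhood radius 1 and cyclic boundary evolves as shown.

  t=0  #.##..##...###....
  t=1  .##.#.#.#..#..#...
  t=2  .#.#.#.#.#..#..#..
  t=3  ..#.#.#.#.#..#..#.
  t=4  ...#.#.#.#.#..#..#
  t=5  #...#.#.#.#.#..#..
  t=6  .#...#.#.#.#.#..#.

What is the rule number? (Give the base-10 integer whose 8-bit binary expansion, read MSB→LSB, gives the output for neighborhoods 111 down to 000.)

  ###|.  b7=0 t=0,i=12
  ##.|.  b6=0 t=0,i=3
  #.#|#  b5=1 t=0,i=1
  #..|#  b4=1 t=0,i=4
  .##|#  b3=1 t=0,i=2
  .#.|.  b2=0 t=0,i=0
  ..#|.  b1=0 t=0,i=5
  ...|.  b0=0 t=0,i=9
  bits 00111000 = 56

56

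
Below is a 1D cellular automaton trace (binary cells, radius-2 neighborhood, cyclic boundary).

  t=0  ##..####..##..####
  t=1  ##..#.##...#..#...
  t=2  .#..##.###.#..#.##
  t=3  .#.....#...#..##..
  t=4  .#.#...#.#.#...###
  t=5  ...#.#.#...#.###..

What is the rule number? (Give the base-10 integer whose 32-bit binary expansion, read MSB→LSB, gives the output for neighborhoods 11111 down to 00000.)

1368594616

  #####|.  b31=0 t=0,i=16
  ####.|#  b30=1 t=0,i=0
  ###.#|.  b29=0 t=2,i=9
  ###..|#  b28=1 t=0,i=1
  ##.##|.  b27=0 t=2,i=6
  ##.#.|.  b26=0 t=2,i=0
  ##..#|.  b25=0 t=0,i=2
  ##...|#  b24=1 t=1,i=8
  #.###|#  b23=1 t=2,i=7
  #.##.|.  b22=0 t=1,i=6
  #.#.#|.  b21=0 t=4,i=1
  #.#..|#  b20=1 t=2,i=1
  #..##|.  b19=0 t=0,i=3
  #..#.|.  b18=0 t=1,i=3
  #...#|#  b17=1 t=1,i=9
  #....|#  b16=1 t=3,i=3
  .####|.  b15=0 t=0,i=5
  .###.|.  b14=0 t=2,i=8
  .##.#|.  b13=0 t=2,i=5
  .##..|#  b12=1 t=0,i=11
  .#.##|#  b11=1 t=1,i=5
  .#.#.|.  b10=0 t=4,i=2
  .#..#|.  b9=0 t=1,i=12
  .#...|.  b8=0 t=1,i=15
  ..###|#  b7=1 t=0,i=4
  ..##.|.  b6=0 t=0,i=10
  ..#.#|#  b5=1 t=1,i=4
  ..#..|#  b4=1 t=1,i=11
  ...##|#  b3=1 t=1,i=17
  ...#.|.  b2=0 t=1,i=10
  ....#|.  b1=0 t=3,i=5
  .....|.  b0=0 t=3,i=4
  bits 01010001100100110001100010111000 = 1368594616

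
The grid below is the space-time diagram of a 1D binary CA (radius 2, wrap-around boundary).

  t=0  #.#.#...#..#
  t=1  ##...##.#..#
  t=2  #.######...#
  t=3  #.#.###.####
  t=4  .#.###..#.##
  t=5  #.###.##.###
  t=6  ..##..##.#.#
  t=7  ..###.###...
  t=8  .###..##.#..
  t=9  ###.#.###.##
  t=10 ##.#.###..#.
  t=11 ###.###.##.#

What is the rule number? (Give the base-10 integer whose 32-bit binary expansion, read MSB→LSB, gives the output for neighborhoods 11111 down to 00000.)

3351673304

  nb #####: next=#  (t=2,i=4, bit31=1)
  nb ####.: next=#  (t=2,i=6, bit30=1)
  nb ###.#: next=.  (t=3,i=0, bit29=0)
  nb ###..: next=.  (t=1,i=1, bit28=0)
  nb ##.##: next=.  (t=2,i=1, bit27=0)
  nb ##.#.: next=#  (t=0,i=1, bit26=1)
  nb ##..#: next=#  (t=4,i=6, bit25=1)
  nb ##...: next=#  (t=1,i=2, bit24=1)
  nb #.###: next=#  (t=2,i=2, bit23=1)
  nb #.##.: next=#  (t=4,i=10, bit22=1)
  nb #.#.#: next=.  (t=0,i=2, bit21=0)
  nb #.#..: next=.  (t=0,i=4, bit20=0)
  nb #..##: next=.  (t=0,i=10, bit19=0)
  nb #..#.: next=#  (t=4,i=7, bit18=1)
  nb #...#: next=#  (t=0,i=6, bit17=1)
  nb #....: next=.  (t=7,i=10, bit16=0)
  nb .####: next=.  (t=2,i=3, bit15=0)
  nb .###.: next=#  (t=1,i=0, bit14=1)
  nb .##.#: next=#  (t=0,i=0, bit13=1)
  nb .##..: next=#  (t=6,i=3, bit12=1)
  nb .#.##: next=#  (t=3,i=3, bit11=1)
  nb .#.#.: next=.  (t=0,i=3, bit10=0)
  nb .#..#: next=.  (t=0,i=9, bit9=0)
  nb .#...: next=#  (t=0,i=5, bit8=1)
  nb ..###: next=#  (t=1,i=11, bit7=1)
  nb ..##.: next=#  (t=0,i=11, bit6=1)
  nb ..#.#: next=.  (t=4,i=8, bit5=0)
  nb ..#..: next=#  (t=0,i=8, bit4=1)
  nb ...##: next=#  (t=1,i=4, bit3=1)
  nb ...#.: next=.  (t=0,i=7, bit2=0)
  nb ....#: next=.  (t=7,i=0, bit1=0)
  nb .....: next=.  (t=7,i=11, bit0=0)
  bits 11000111110001100111100111011000 = 3351673304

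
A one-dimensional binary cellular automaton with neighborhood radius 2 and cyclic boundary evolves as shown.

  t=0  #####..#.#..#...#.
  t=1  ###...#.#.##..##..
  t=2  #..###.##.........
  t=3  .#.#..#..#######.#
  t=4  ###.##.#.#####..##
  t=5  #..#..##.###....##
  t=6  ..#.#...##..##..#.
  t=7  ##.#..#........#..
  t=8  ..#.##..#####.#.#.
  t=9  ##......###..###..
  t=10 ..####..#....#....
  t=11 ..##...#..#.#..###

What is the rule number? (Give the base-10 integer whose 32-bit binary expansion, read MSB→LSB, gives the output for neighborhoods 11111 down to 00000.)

2376566405

  [31] ##### => #  t=0,i=2
  [30] ####. => .  t=0,i=3
  [29] ###.# => .  t=2,i=5
  [28] ###.. => .  t=0,i=4
  [27] ##.## => #  t=2,i=6
  [26] ##.#. => #  t=3,i=16
  [25] ##..# => .  t=0,i=5
  [24] ##... => #  t=1,i=3
  [23] #.### => #  t=0,i=0
  [22] #.##. => .  t=1,i=10
  [21] #.#.# => #  t=1,i=8
  [20] #.#.. => .  t=0,i=9
  [19] #..## => .  t=1,i=13
  [18] #..#. => #  t=0,i=6
  [17] #...# => #  t=0,i=14
  [16] #.... => #  t=2,i=10
  [15] .#### => #  t=0,i=1
  [14] .###. => .  t=1,i=1
  [13] .##.# => .  t=4,i=5
  [12] .##.. => .  t=1,i=11
  [11] .#.## => .  t=0,i=17
  [10] .#.#. => #  t=0,i=8
  [9] .#..# => #  t=0,i=10
  [8] .#... => .  t=0,i=13
  [7] ..### => #  t=1,i=0
  [6] ..##. => .  t=1,i=14
  [5] ..#.# => .  t=0,i=7
  [4] ..#.. => .  t=0,i=12
  [3] ...## => .  t=5,i=15
  [2] ...#. => #  t=0,i=15
  [1] ....# => .  t=2,i=16
  [0] ..... => #  t=2,i=11
  bits 10001101101001111000011010000101 = 2376566405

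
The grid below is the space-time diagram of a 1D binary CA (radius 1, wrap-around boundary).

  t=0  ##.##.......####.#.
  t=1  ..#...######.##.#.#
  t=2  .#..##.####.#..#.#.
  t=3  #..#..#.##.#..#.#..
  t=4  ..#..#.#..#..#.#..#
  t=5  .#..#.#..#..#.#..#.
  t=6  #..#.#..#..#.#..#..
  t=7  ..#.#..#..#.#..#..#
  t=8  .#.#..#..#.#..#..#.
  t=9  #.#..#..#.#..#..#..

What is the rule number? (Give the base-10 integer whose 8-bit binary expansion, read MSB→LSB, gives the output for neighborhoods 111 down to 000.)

163

  ### -> #   bit 7 = 1  t=0,i=13
  ##. -> .   bit 6 = 0  t=0,i=1
  #.# -> #   bit 5 = 1  t=0,i=2
  #.. -> .   bit 4 = 0  t=0,i=5
  .## -> .   bit 3 = 0  t=0,i=0
  .#. -> .   bit 2 = 0  t=0,i=17
  ..# -> #   bit 1 = 1  t=0,i=11
  ... -> #   bit 0 = 1  t=0,i=6
  bits 10100011 = 163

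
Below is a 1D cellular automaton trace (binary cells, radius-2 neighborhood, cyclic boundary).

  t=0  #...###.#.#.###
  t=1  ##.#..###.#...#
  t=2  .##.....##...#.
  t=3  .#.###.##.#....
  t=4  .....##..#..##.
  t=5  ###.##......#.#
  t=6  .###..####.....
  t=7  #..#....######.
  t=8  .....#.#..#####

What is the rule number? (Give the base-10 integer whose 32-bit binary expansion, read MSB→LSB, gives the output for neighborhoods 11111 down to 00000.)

  #####|#  b31=1 t=7,i=10
  ####.|#  b30=1 t=0,i=14
  ###.#|#  b29=1 t=0,i=6
  ###..|#  b28=1 t=0,i=0
  ##.##|#  b27=1 t=3,i=6
  ##.#.|#  b26=1 t=0,i=7
  ##..#|.  b25=0 t=4,i=7
  ##...|#  b24=1 t=0,i=1
  #.###|.  b23=0 t=0,i=12
  #.##.|.  b22=0 t=3,i=7
  #.#.#|#  b21=1 t=0,i=8
  #.#..|.  b20=0 t=1,i=3
  #..##|.  b19=0 t=1,i=5
  #..#.|.  b18=0 t=4,i=8
  #...#|.  b17=0 t=0,i=2
  #....|#  b16=1 t=2,i=4
  .####|.  b15=0 t=0,i=13
  .###.|.  b14=0 t=0,i=5
  .##.#|.  b13=0 t=3,i=8
  .##..|.  b12=0 t=2,i=2
  .#.##|.  b11=0 t=0,i=11
  .#.#.|.  b10=0 t=0,i=9
  .#..#|.  b9=0 t=1,i=4
  .#...|.  b8=0 t=1,i=11
  ..###|.  b7=0 t=0,i=4
  ..##.|#  b6=1 t=2,i=1
  ..#.#|.  b5=0 t=3,i=1
  ..#..|.  b4=0 t=2,i=13
  ...##|#  b3=1 t=0,i=3
  ...#.|.  b2=0 t=2,i=12
  ....#|.  b1=0 t=2,i=6
  .....|#  b0=1 t=2,i=5
  bits 11111101001000010000000001001001 = 4246798409

4246798409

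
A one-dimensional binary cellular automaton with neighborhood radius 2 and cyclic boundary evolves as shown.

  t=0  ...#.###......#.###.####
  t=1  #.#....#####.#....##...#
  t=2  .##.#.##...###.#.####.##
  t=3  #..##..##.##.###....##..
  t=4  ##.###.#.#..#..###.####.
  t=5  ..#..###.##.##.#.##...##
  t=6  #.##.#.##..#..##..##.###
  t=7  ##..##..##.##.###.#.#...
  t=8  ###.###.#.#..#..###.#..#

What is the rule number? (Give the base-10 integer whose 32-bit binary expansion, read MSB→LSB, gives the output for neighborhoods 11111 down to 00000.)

  nb #####: next=.  (t=1,i=9, bit31=0)
  nb ####.: next=.  (t=0,i=22, bit30=0)
  nb ###.#: next=#  (t=0,i=18, bit29=1)
  nb ###..: next=#  (t=0,i=7, bit28=1)
  nb ##.##: next=#  (t=0,i=19, bit27=1)
  nb ##.#.: next=#  (t=1,i=1, bit26=1)
  nb ##..#: next=#  (t=3,i=5, bit25=1)
  nb ##...: next=#  (t=0,i=0, bit24=1)
  nb #.###: next=.  (t=0,i=5, bit23=0)
  nb #.##.: next=.  (t=2,i=1, bit22=0)
  nb #.#.#: next=#  (t=2,i=4, bit21=1)
  nb #.#..: next=#  (t=1,i=2, bit20=1)
  nb #..##: next=.  (t=3,i=2, bit19=0)
  nb #..#.: next=.  (t=3,i=23, bit18=0)
  nb #...#: next=.  (t=0,i=1, bit17=0)
  nb #....: next=#  (t=0,i=9, bit16=1)
  nb .####: next=.  (t=0,i=21, bit15=0)
  nb .###.: next=.  (t=0,i=6, bit14=0)
  nb .##.#: next=.  (t=1,i=0, bit13=0)
  nb .##..: next=#  (t=1,i=19, bit12=1)
  nb .#.##: next=.  (t=0,i=4, bit11=0)
  nb .#.#.: next=.  (t=4,i=8, bit10=0)
  nb .#..#: next=#  (t=3,i=1, bit9=1)
  nb .#...: next=.  (t=1,i=3, bit8=0)
  nb ..###: next=#  (t=1,i=7, bit7=1)
  nb ..##.: next=#  (t=1,i=18, bit6=1)
  nb ..#.#: next=.  (t=0,i=3, bit5=0)
  nb ..#..: next=#  (t=3,i=0, bit4=1)
  nb ...##: next=#  (t=1,i=6, bit3=1)
  nb ...#.: next=#  (t=0,i=2, bit2=1)
  nb ....#: next=.  (t=0,i=12, bit1=0)
  nb .....: next=#  (t=0,i=10, bit0=1)
  bits 00111111001100010001001011011101 = 1060180701

1060180701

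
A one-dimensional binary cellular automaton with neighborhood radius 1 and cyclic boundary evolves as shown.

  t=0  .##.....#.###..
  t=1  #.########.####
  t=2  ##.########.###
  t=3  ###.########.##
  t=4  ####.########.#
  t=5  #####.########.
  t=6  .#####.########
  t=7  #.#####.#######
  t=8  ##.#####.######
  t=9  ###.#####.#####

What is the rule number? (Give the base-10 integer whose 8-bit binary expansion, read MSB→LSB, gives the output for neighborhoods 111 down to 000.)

247

  nb ###: next=#  (t=0,i=11, bit7=1)
  nb ##.: next=#  (t=0,i=2, bit6=1)
  nb #.#: next=#  (t=0,i=9, bit5=1)
  nb #..: next=#  (t=0,i=3, bit4=1)
  nb .##: next=.  (t=0,i=1, bit3=0)
  nb .#.: next=#  (t=0,i=8, bit2=1)
  nb ..#: next=#  (t=0,i=0, bit1=1)
  nb ...: next=#  (t=0,i=4, bit0=1)
  bits 11110111 = 247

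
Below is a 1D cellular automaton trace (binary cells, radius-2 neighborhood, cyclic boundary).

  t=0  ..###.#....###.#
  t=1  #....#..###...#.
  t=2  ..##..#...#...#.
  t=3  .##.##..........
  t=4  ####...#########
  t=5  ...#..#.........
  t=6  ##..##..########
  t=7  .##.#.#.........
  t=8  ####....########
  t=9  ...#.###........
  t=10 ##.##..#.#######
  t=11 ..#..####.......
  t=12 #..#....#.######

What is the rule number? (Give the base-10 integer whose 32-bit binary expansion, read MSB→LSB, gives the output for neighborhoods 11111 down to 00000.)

503655019

  nb #####: next=.  (t=4,i=0, bit31=0)
  nb ####.: next=.  (t=4,i=2, bit30=0)
  nb ###.#: next=.  (t=0,i=4, bit29=0)
  nb ###..: next=#  (t=1,i=10, bit28=1)
  nb ##.##: next=#  (t=3,i=3, bit27=1)
  nb ##.#.: next=#  (t=0,i=5, bit26=1)
  nb ##..#: next=#  (t=2,i=4, bit25=1)
  nb ##...: next=.  (t=1,i=11, bit24=0)
  nb #.###: next=.  (t=9,i=5, bit23=0)
  nb #.##.: next=.  (t=3,i=4, bit22=0)
  nb #.#.#: next=.  (t=7,i=4, bit21=0)
  nb #.#..: next=.  (t=0,i=6, bit20=0)
  nb #..##: next=.  (t=0,i=1, bit19=0)
  nb #..#.: next=#  (t=2,i=5, bit18=1)
  nb #...#: next=.  (t=1,i=12, bit17=0)
  nb #....: next=#  (t=0,i=8, bit16=1)
  nb .####: next=.  (t=4,i=8, bit15=0)
  nb .###.: next=.  (t=0,i=3, bit14=0)
  nb .##.#: next=#  (t=3,i=2, bit13=1)
  nb .##..: next=.  (t=2,i=3, bit12=0)
  nb .#.##: next=#  (t=9,i=4, bit11=1)
  nb .#.#.: next=.  (t=1,i=15, bit10=0)
  nb .#..#: next=#  (t=0,i=0, bit9=1)
  nb .#...: next=.  (t=0,i=7, bit8=0)
  nb ..###: next=.  (t=0,i=2, bit7=0)
  nb ..##.: next=#  (t=2,i=2, bit6=1)
  nb ..#.#: next=#  (t=1,i=14, bit5=1)
  nb ..#..: next=.  (t=1,i=5, bit4=0)
  nb ...##: next=#  (t=0,i=10, bit3=1)
  nb ...#.: next=.  (t=1,i=4, bit2=0)
  nb ....#: next=#  (t=0,i=9, bit1=1)
  nb .....: next=#  (t=3,i=8, bit0=1)
  bits 00011110000001010010101001101011 = 503655019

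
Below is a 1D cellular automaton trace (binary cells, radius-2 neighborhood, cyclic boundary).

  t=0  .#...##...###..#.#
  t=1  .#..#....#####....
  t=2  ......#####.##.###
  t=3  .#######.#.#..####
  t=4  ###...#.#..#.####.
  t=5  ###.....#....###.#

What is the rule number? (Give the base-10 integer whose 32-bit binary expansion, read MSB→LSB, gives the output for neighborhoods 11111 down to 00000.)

  #####|.  b31=0 t=1,i=11
  ####.|#  b30=1 t=1,i=12
  ###.#|.  b29=0 t=2,i=10
  ###..|#  b28=1 t=0,i=12
  ##.##|#  b27=1 t=2,i=11
  ##.#.|#  b26=1 t=3,i=8
  ##..#|#  b25=1 t=0,i=13
  ##...|.  b24=0 t=0,i=7
  #.###|#  b23=1 t=2,i=15
  #.##.|.  b22=0 t=2,i=12
  #.#.#|.  b21=0 t=0,i=17
  #.#..|#  b20=1 t=0,i=1
  #..##|#  b19=1 t=3,i=13
  #..#.|.  b18=0 t=0,i=14
  #...#|.  b17=0 t=0,i=3
  #....|#  b16=1 t=1,i=6
  .####|#  b15=1 t=1,i=10
  .###.|#  b14=1 t=0,i=11
  .##.#|.  b13=0 t=2,i=13
  .##..|.  b12=0 t=0,i=6
  .#.##|.  b11=0 t=4,i=12
  .#.#.|.  b10=0 t=0,i=0
  .#..#|.  b9=0 t=1,i=2
  .#...|.  b8=0 t=0,i=2
  ..###|#  b7=1 t=0,i=10
  ..##.|.  b6=0 t=0,i=5
  ..#.#|.  b5=0 t=0,i=15
  ..#..|.  b4=0 t=1,i=1
  ...##|#  b3=1 t=0,i=4
  ...#.|.  b2=0 t=1,i=0
  ....#|#  b1=1 t=1,i=7
  .....|#  b0=1 t=1,i=16
  bits 01011110100110011100000010001011 = 1587134603

1587134603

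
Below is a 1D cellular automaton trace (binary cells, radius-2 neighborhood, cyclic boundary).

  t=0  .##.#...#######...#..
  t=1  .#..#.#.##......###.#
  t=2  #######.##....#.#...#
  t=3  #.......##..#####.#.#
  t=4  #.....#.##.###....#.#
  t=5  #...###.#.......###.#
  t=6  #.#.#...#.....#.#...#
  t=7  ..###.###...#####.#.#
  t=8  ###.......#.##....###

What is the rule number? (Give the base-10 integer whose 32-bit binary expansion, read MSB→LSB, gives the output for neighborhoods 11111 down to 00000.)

8296182

  #####|.  b31=0 t=0,i=10
  ####.|.  b30=0 t=0,i=13
  ###.#|.  b29=0 t=1,i=18
  ###..|.  b28=0 t=0,i=14
  ##.##|.  b27=0 t=2,i=7
  ##.#.|.  b26=0 t=0,i=3
  ##..#|.  b25=0 t=3,i=10
  ##...|.  b24=0 t=0,i=15
  #.###|.  b23=0 t=4,i=11
  #.##.|#  b22=1 t=1,i=8
  #.#.#|#  b21=1 t=1,i=6
  #.#..|#  b20=1 t=0,i=4
  #..##|#  b19=1 t=3,i=11
  #..#.|#  b18=1 t=1,i=3
  #...#|#  b17=1 t=0,i=6
  #....|.  b16=0 t=1,i=11
  .####|#  b15=1 t=0,i=9
  .###.|.  b14=0 t=1,i=17
  .##.#|.  b13=0 t=0,i=2
  .##..|#  b12=1 t=1,i=9
  .#.##|.  b11=0 t=1,i=7
  .#.#.|#  b10=1 t=1,i=0
  .#..#|#  b9=1 t=1,i=2
  .#...|.  b8=0 t=0,i=5
  ..###|#  b7=1 t=0,i=8
  ..##.|#  b6=1 t=0,i=1
  ..#.#|#  b5=1 t=1,i=4
  ..#..|#  b4=1 t=0,i=18
  ...##|.  b3=0 t=0,i=0
  ...#.|#  b2=1 t=0,i=17
  ....#|#  b1=1 t=1,i=14
  .....|.  b0=0 t=1,i=12
  bits 00000000011111101001011011110110 = 8296182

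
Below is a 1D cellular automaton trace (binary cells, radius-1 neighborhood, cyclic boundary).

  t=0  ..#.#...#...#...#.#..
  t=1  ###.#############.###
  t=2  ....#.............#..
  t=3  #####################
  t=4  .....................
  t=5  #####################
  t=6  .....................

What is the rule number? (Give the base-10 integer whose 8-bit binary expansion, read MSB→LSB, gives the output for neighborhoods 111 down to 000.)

  ###|.  b7=0 t=1,i=0
  ##.|.  b6=0 t=1,i=2
  #.#|.  b5=0 t=0,i=3
  #..|#  b4=1 t=0,i=5
  .##|#  b3=1 t=1,i=4
  .#.|#  b2=1 t=0,i=2
  ..#|#  b1=1 t=0,i=1
  ...|#  b0=1 t=0,i=0
  bits 00011111 = 31

31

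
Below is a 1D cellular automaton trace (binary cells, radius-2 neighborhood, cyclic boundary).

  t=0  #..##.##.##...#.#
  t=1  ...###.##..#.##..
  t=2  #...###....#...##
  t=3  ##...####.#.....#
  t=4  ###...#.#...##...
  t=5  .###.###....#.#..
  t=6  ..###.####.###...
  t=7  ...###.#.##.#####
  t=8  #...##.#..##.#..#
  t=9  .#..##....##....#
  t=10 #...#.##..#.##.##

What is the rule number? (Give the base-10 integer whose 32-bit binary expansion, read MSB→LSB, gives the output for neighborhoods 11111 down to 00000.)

  nb #####: next=.  (t=7,i=14, bit31=0)
  nb ####.: next=.  (t=3,i=7, bit30=0)
  nb ###.#: next=#  (t=1,i=5, bit29=1)
  nb ###..: next=#  (t=2,i=0, bit28=1)
  nb ##.##: next=#  (t=0,i=5, bit27=1)
  nb ##.#.: next=.  (t=3,i=9, bit26=0)
  nb ##..#: next=.  (t=0,i=1, bit25=0)
  nb ##...: next=#  (t=0,i=11, bit24=1)
  nb #.###: next=.  (t=5,i=5, bit23=0)
  nb #.##.: next=.  (t=0,i=6, bit22=0)
  nb #.#.#: next=#  (t=7,i=7, bit21=1)
  nb #.#..: next=.  (t=3,i=10, bit20=0)
  nb #..##: next=.  (t=0,i=2, bit19=0)
  nb #..#.: next=.  (t=1,i=10, bit18=0)
  nb #...#: next=.  (t=0,i=12, bit17=0)
  nb #....: next=#  (t=1,i=16, bit16=1)
  nb .####: next=#  (t=3,i=6, bit15=1)
  nb .###.: next=#  (t=1,i=4, bit14=1)
  nb .##.#: next=#  (t=0,i=4, bit13=1)
  nb .##..: next=.  (t=0,i=0, bit12=0)
  nb .#.##: next=.  (t=0,i=15, bit11=0)
  nb .#.#.: next=#  (t=4,i=7, bit10=1)
  nb .#..#: next=.  (t=8,i=8, bit9=0)
  nb .#...: next=.  (t=2,i=12, bit8=0)
  nb ..###: next=.  (t=1,i=3, bit7=0)
  nb ..##.: next=#  (t=0,i=3, bit6=1)
  nb ..#.#: next=#  (t=0,i=14, bit5=1)
  nb ..#..: next=.  (t=2,i=11, bit4=0)
  nb ...##: next=.  (t=1,i=2, bit3=0)
  nb ...#.: next=#  (t=0,i=13, bit2=1)
  nb ....#: next=.  (t=1,i=1, bit1=0)
  nb .....: next=#  (t=1,i=0, bit0=1)
  bits 00111001001000011110010001100101 = 958522469

958522469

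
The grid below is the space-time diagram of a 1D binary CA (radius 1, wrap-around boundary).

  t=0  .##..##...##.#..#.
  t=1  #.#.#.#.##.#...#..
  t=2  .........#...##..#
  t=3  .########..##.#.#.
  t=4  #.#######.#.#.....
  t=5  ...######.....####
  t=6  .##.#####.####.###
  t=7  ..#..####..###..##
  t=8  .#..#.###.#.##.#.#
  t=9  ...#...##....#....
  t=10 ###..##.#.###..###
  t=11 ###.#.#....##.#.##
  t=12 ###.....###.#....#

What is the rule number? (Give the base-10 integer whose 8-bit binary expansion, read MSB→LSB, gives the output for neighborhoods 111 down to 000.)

195

  [7] ### => #  t=3,i=2
  [6] ##. => #  t=0,i=2
  [5] #.# => .  t=0,i=12
  [4] #.. => .  t=0,i=3
  [3] .## => .  t=0,i=1
  [2] .#. => .  t=0,i=13
  [1] ..# => #  t=0,i=0
  [0] ... => #  t=0,i=8
  bits 11000011 = 195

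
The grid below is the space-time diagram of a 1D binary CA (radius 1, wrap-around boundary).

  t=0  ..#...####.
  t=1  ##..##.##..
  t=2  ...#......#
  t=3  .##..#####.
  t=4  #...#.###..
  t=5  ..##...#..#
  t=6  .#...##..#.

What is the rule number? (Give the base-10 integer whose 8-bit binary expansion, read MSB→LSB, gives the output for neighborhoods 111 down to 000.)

  [7] ### => #  t=0,i=7
  [6] ##. => .  t=0,i=9
  [5] #.# => .  t=1,i=6
  [4] #.. => .  t=0,i=3
  [3] .## => .  t=0,i=6
  [2] .#. => .  t=0,i=2
  [1] ..# => #  t=0,i=1
  [0] ... => #  t=0,i=0
  bits 10000011 = 131

131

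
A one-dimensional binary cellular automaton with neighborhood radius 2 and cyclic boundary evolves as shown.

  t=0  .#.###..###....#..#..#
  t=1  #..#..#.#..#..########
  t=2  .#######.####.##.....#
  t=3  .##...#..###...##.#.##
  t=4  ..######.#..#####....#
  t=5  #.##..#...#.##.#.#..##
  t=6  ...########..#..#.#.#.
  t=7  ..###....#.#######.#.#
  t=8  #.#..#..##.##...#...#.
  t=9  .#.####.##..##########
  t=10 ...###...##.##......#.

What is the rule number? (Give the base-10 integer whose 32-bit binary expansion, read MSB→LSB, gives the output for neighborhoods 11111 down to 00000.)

  #####|.  b31=0 t=1,i=16
  ####.|#  b30=1 t=1,i=21
  ###.#|.  b29=0 t=2,i=7
  ###..|.  b28=0 t=0,i=5
  ##.##|.  b27=0 t=2,i=8
  ##.#.|.  b26=0 t=3,i=17
  ##..#|#  b25=1 t=0,i=6
  ##...|#  b24=1 t=0,i=11
  #.###|#  b23=1 t=0,i=3
  #.##.|.  b22=0 t=2,i=14
  #.#.#|.  b21=0 t=0,i=1
  #.#..|.  b20=0 t=1,i=8
  #..##|.  b19=0 t=0,i=7
  #..#.|#  b18=1 t=0,i=17
  #...#|#  b17=1 t=3,i=4
  #....|.  b16=0 t=0,i=12
  .####|#  b15=1 t=1,i=15
  .###.|.  b14=0 t=0,i=4
  .##.#|#  b13=1 t=3,i=16
  .##..|#  b12=1 t=2,i=15
  .#.##|.  b11=0 t=0,i=2
  .#.#.|#  b10=1 t=0,i=0
  .#..#|#  b9=1 t=0,i=16
  .#...|#  b8=1 t=5,i=7
  ..###|#  b7=1 t=0,i=8
  ..##.|#  b6=1 t=3,i=15
  ..#.#|#  b5=1 t=0,i=21
  ..#..|#  b4=1 t=0,i=15
  ...##|#  b3=1 t=3,i=14
  ...#.|#  b2=1 t=0,i=14
  ....#|.  b1=0 t=0,i=13
  .....|#  b0=1 t=2,i=18
  bits 01000011100001101011011111111101 = 1132902397

1132902397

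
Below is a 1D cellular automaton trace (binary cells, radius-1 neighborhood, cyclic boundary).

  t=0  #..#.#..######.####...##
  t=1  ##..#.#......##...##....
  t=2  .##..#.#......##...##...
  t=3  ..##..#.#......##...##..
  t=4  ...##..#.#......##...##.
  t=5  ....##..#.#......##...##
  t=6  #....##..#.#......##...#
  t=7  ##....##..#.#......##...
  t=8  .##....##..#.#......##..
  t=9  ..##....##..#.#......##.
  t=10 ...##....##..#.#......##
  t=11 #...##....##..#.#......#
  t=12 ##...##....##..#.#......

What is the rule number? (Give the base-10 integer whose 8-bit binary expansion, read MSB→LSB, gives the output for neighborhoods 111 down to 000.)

112

  nb ###: next=.  (t=0,i=9, bit7=0)
  nb ##.: next=#  (t=0,i=0, bit6=1)
  nb #.#: next=#  (t=0,i=4, bit5=1)
  nb #..: next=#  (t=0,i=1, bit4=1)
  nb .##: next=.  (t=0,i=8, bit3=0)
  nb .#.: next=.  (t=0,i=3, bit2=0)
  nb ..#: next=.  (t=0,i=2, bit1=0)
  nb ...: next=.  (t=0,i=20, bit0=0)
  bits 01110000 = 112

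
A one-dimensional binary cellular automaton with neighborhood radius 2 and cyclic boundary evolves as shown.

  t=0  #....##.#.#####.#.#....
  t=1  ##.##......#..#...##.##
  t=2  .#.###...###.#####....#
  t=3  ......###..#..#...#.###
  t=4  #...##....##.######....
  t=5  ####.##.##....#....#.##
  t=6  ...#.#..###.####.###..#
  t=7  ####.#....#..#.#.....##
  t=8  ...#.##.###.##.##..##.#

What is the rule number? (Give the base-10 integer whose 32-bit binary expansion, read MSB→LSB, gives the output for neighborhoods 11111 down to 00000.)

559321406

  ##### -> .   bit 31 = 0  t=0,i=12
  ####. -> .   bit 30 = 0  t=0,i=13
  ###.# -> #   bit 29 = 1  t=0,i=14
  ###.. -> .   bit 28 = 0  t=2,i=5
  ##.## -> .   bit 27 = 0  t=1,i=2
  ##.#. -> .   bit 26 = 0  t=0,i=7
  ##..# -> .   bit 25 = 0  t=3,i=9
  ##... -> #   bit 24 = 1  t=1,i=5
  #.### -> .   bit 23 = 0  t=0,i=10
  #.##. -> #   bit 22 = 1  t=1,i=3
  #.#.# -> .   bit 21 = 0  t=0,i=8
  #.#.. -> #   bit 20 = 1  t=0,i=18
  #..## -> .   bit 19 = 0  t=6,i=7
  #..#. -> #   bit 18 = 1  t=1,i=13
  #...# -> #   bit 17 = 1  t=1,i=16
  #.... -> .   bit 16 = 0  t=0,i=2
  .#### -> #   bit 15 = 1  t=0,i=11
  .###. -> .   bit 14 = 0  t=2,i=4
  .##.# -> .   bit 13 = 0  t=0,i=6
  .##.. -> #   bit 12 = 1  t=1,i=4
  .#.## -> .   bit 11 = 0  t=0,i=9
  .#.#. -> .   bit 10 = 0  t=0,i=17
  .#..# -> .   bit 9 = 0  t=1,i=12
  .#... -> #   bit 8 = 1  t=0,i=1
  ..### -> .   bit 7 = 0  t=2,i=9
  ..##. -> .   bit 6 = 0  t=0,i=5
  ..#.# -> #   bit 5 = 1  t=2,i=22
  ..#.. -> #   bit 4 = 1  t=0,i=0
  ...## -> #   bit 3 = 1  t=0,i=4
  ...#. -> #   bit 2 = 1  t=0,i=22
  ....# -> #   bit 1 = 1  t=0,i=3
  ..... -> .   bit 0 = 0  t=1,i=7
  bits 00100001010101101001000100111110 = 559321406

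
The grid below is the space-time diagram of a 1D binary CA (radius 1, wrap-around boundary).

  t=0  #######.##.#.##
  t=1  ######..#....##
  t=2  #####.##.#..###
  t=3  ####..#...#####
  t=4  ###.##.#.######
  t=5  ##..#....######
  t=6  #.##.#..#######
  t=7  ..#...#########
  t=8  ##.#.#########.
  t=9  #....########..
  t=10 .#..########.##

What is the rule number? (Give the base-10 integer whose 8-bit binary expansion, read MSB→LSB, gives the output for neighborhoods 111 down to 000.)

  nb ###: next=#  (t=0,i=0, bit7=1)
  nb ##.: next=.  (t=0,i=6, bit6=0)
  nb #.#: next=.  (t=0,i=7, bit5=0)
  nb #..: next=#  (t=1,i=6, bit4=1)
  nb .##: next=#  (t=0,i=8, bit3=1)
  nb .#.: next=.  (t=0,i=11, bit2=0)
  nb ..#: next=#  (t=1,i=7, bit1=1)
  nb ...: next=.  (t=1,i=10, bit0=0)
  bits 10011010 = 154

154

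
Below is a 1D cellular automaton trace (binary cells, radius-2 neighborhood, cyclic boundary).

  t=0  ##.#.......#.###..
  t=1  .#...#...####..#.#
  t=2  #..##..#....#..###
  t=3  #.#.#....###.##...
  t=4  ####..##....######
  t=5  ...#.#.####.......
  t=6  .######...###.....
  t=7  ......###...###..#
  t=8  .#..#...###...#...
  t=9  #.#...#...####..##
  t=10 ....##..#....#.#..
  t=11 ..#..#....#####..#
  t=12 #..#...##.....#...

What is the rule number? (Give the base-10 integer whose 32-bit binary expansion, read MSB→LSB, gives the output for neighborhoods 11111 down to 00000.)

  nb #####: next=.  (t=4,i=0, bit31=0)
  nb ####.: next=.  (t=1,i=11, bit30=0)
  nb ###.#: next=.  (t=3,i=11, bit29=0)
  nb ###..: next=#  (t=0,i=15, bit28=1)
  nb ##.##: next=#  (t=3,i=12, bit27=1)
  nb ##.#.: next=.  (t=0,i=2, bit26=0)
  nb ##..#: next=.  (t=0,i=16, bit25=0)
  nb ##...: next=#  (t=3,i=15, bit24=1)
  nb #.###: next=.  (t=0,i=13, bit23=0)
  nb #.##.: next=#  (t=3,i=13, bit22=1)
  nb #.#.#: next=#  (t=1,i=17, bit21=1)
  nb #.#..: next=.  (t=0,i=3, bit20=0)
  nb #..##: next=#  (t=0,i=17, bit19=1)
  nb #..#.: next=.  (t=1,i=14, bit18=0)
  nb #...#: next=#  (t=1,i=3, bit17=1)
  nb #....: next=#  (t=0,i=5, bit16=1)
  nb .####: next=.  (t=1,i=10, bit15=0)
  nb .###.: next=.  (t=0,i=14, bit14=0)
  nb .##.#: next=#  (t=0,i=1, bit13=1)
  nb .##..: next=#  (t=2,i=4, bit12=1)
  nb .#.##: next=#  (t=0,i=12, bit11=1)
  nb .#.#.: next=#  (t=1,i=0, bit10=1)
  nb .#..#: next=#  (t=2,i=13, bit9=1)
  nb .#...: next=.  (t=0,i=4, bit8=0)
  nb ..###: next=.  (t=1,i=9, bit7=0)
  nb ..##.: next=.  (t=0,i=0, bit6=0)
  nb ..#.#: next=#  (t=0,i=11, bit5=1)
  nb ..#..: next=.  (t=1,i=5, bit4=0)
  nb ...##: next=.  (t=1,i=8, bit3=0)
  nb ...#.: next=#  (t=0,i=10, bit2=1)
  nb ....#: next=#  (t=0,i=9, bit1=1)
  nb .....: next=.  (t=0,i=6, bit0=0)
  bits 00011001011010110011111000100110 = 426458662

426458662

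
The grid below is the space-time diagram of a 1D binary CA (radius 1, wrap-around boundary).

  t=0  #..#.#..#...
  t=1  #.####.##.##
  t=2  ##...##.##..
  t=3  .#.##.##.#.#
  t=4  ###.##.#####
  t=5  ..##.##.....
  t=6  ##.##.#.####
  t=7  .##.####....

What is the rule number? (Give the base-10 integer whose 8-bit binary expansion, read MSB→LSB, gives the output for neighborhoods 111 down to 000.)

103

  ###|.  b7=0 t=1,i=3
  ##.|#  b6=1 t=1,i=0
  #.#|#  b5=1 t=0,i=4
  #..|.  b4=0 t=0,i=1
  .##|.  b3=0 t=1,i=2
  .#.|#  b2=1 t=0,i=0
  ..#|#  b1=1 t=0,i=2
  ...|#  b0=1 t=0,i=10
  bits 01100111 = 103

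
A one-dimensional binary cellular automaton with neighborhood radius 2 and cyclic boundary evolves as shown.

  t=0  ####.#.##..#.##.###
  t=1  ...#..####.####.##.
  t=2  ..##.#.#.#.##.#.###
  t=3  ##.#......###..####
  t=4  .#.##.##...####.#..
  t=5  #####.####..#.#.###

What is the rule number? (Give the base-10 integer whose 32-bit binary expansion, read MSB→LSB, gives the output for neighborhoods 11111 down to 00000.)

869988661

  nb #####: next=.  (t=0,i=0, bit31=0)
  nb ####.: next=.  (t=0,i=2, bit30=0)
  nb ###.#: next=#  (t=0,i=3, bit29=1)
  nb ###..: next=#  (t=2,i=18, bit28=1)
  nb ##.##: next=.  (t=0,i=15, bit27=0)
  nb ##.#.: next=.  (t=0,i=4, bit26=0)
  nb ##..#: next=#  (t=0,i=9, bit25=1)
  nb ##...: next=#  (t=1,i=18, bit24=1)
  nb #.###: next=#  (t=0,i=16, bit23=1)
  nb #.##.: next=#  (t=0,i=7, bit22=1)
  nb #.#.#: next=.  (t=0,i=5, bit21=0)
  nb #.#..: next=#  (t=3,i=3, bit20=1)
  nb #..##: next=#  (t=1,i=5, bit19=1)
  nb #..#.: next=.  (t=0,i=10, bit18=0)
  nb #...#: next=#  (t=4,i=9, bit17=1)
  nb #....: next=.  (t=1,i=0, bit16=0)
  nb .####: next=#  (t=0,i=17, bit15=1)
  nb .###.: next=#  (t=2,i=17, bit14=1)
  nb .##.#: next=#  (t=0,i=14, bit13=1)
  nb .##..: next=#  (t=0,i=8, bit12=1)
  nb .#.##: next=#  (t=0,i=6, bit11=1)
  nb .#.#.: next=.  (t=2,i=6, bit10=0)
  nb .#..#: next=.  (t=1,i=4, bit9=0)
  nb .#...: next=#  (t=3,i=4, bit8=1)
  nb ..###: next=.  (t=1,i=6, bit7=0)
  nb ..##.: next=.  (t=2,i=2, bit6=0)
  nb ..#.#: next=#  (t=0,i=11, bit5=1)
  nb ..#..: next=#  (t=1,i=3, bit4=1)
  nb ...##: next=.  (t=3,i=9, bit3=0)
  nb ...#.: next=#  (t=1,i=2, bit2=1)
  nb ....#: next=.  (t=1,i=1, bit1=0)
  nb .....: next=#  (t=3,i=6, bit0=1)
  bits 00110011110110101111100100110101 = 869988661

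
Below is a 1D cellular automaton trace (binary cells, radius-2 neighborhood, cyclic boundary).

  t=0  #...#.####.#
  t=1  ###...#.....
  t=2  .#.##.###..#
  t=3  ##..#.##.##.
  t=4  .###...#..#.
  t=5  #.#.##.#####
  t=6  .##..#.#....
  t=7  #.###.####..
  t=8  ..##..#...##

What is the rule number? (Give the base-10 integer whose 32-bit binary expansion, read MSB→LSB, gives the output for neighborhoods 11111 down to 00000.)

  nb #####: next=.  (t=5,i=9, bit31=0)
  nb ####.: next=.  (t=0,i=8, bit30=0)
  nb ###.#: next=.  (t=0,i=9, bit29=0)
  nb ###..: next=.  (t=1,i=2, bit28=0)
  nb ##.##: next=.  (t=0,i=10, bit27=0)
  nb ##.#.: next=#  (t=5,i=1, bit26=1)
  nb ##..#: next=#  (t=2,i=9, bit25=1)
  nb ##...: next=#  (t=0,i=1, bit24=1)
  nb #.###: next=#  (t=0,i=6, bit23=1)
  nb #.##.: next=.  (t=0,i=11, bit22=0)
  nb #.#.#: next=#  (t=2,i=1, bit21=1)
  nb #.#..: next=#  (t=6,i=7, bit20=1)
  nb #..##: next=#  (t=4,i=0, bit19=1)
  nb #..#.: next=#  (t=2,i=10, bit18=1)
  nb #...#: next=#  (t=0,i=2, bit17=1)
  nb #....: next=#  (t=1,i=8, bit16=1)
  nb .####: next=.  (t=0,i=7, bit15=0)
  nb .###.: next=#  (t=1,i=1, bit14=1)
  nb .##.#: next=#  (t=2,i=4, bit13=1)
  nb .##..: next=#  (t=0,i=0, bit12=1)
  nb .#.##: next=.  (t=0,i=5, bit11=0)
  nb .#.#.: next=#  (t=2,i=0, bit10=1)
  nb .#..#: next=#  (t=4,i=8, bit9=1)
  nb .#...: next=#  (t=1,i=7, bit8=1)
  nb ..###: next=.  (t=1,i=0, bit7=0)
  nb ..##.: next=.  (t=6,i=1, bit6=0)
  nb ..#.#: next=.  (t=0,i=4, bit5=0)
  nb ..#..: next=#  (t=1,i=6, bit4=1)
  nb ...##: next=#  (t=1,i=11, bit3=1)
  nb ...#.: next=.  (t=0,i=3, bit2=0)
  nb ....#: next=.  (t=1,i=10, bit1=0)
  nb .....: next=.  (t=1,i=9, bit0=0)
  bits 00000111101111110111011100011000 = 129988376

129988376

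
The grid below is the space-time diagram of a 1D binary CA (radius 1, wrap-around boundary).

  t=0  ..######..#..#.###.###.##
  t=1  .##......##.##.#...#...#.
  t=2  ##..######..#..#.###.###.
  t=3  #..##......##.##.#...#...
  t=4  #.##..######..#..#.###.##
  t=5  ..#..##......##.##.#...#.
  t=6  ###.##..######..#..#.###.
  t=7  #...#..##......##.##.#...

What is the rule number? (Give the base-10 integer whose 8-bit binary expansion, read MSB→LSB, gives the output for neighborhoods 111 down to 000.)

15

  nb ###: next=.  (t=0,i=3, bit7=0)
  nb ##.: next=.  (t=0,i=7, bit6=0)
  nb #.#: next=.  (t=0,i=14, bit5=0)
  nb #..: next=.  (t=0,i=0, bit4=0)
  nb .##: next=#  (t=0,i=2, bit3=1)
  nb .#.: next=#  (t=0,i=10, bit2=1)
  nb ..#: next=#  (t=0,i=1, bit1=1)
  nb ...: next=#  (t=1,i=4, bit0=1)
  bits 00001111 = 15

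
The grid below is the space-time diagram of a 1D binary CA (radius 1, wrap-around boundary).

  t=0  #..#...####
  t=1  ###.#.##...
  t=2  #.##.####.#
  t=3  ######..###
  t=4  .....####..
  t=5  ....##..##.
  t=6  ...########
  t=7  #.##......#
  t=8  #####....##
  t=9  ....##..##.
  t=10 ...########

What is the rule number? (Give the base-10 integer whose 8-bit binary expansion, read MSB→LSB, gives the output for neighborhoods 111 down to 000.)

122

  ###|.  b7=0 t=0,i=8
  ##.|#  b6=1 t=0,i=0
  #.#|#  b5=1 t=1,i=3
  #..|#  b4=1 t=0,i=1
  .##|#  b3=1 t=0,i=7
  .#.|.  b2=0 t=0,i=3
  ..#|#  b1=1 t=0,i=2
  ...|.  b0=0 t=0,i=5
  bits 01111010 = 122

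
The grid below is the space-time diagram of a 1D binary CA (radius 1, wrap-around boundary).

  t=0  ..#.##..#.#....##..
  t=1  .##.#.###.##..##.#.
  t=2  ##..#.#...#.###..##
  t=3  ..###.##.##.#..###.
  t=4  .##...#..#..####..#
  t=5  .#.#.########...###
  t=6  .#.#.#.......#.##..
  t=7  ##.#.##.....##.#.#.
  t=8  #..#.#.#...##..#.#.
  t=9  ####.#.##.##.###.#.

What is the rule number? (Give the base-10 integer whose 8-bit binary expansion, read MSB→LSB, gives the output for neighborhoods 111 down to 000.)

  [7] ### => .  t=1,i=7
  [6] ##. => .  t=0,i=5
  [5] #.# => .  t=0,i=3
  [4] #.. => #  t=0,i=6
  [3] .## => #  t=0,i=4
  [2] .#. => #  t=0,i=2
  [1] ..# => #  t=0,i=1
  [0] ... => .  t=0,i=0
  bits 00011110 = 30

30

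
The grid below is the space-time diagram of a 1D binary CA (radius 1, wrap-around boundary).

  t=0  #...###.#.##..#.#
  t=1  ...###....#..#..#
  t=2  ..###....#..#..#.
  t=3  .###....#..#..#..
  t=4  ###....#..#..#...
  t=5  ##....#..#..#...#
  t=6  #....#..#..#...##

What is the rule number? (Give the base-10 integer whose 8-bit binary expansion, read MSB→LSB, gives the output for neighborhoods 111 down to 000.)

  nb ###: next=#  (t=0,i=5, bit7=1)
  nb ##.: next=.  (t=0,i=0, bit6=0)
  nb #.#: next=.  (t=0,i=7, bit5=0)
  nb #..: next=.  (t=0,i=1, bit4=0)
  nb .##: next=#  (t=0,i=4, bit3=1)
  nb .#.: next=.  (t=0,i=8, bit2=0)
  nb ..#: next=#  (t=0,i=3, bit1=1)
  nb ...: next=.  (t=0,i=2, bit0=0)
  bits 10001010 = 138

138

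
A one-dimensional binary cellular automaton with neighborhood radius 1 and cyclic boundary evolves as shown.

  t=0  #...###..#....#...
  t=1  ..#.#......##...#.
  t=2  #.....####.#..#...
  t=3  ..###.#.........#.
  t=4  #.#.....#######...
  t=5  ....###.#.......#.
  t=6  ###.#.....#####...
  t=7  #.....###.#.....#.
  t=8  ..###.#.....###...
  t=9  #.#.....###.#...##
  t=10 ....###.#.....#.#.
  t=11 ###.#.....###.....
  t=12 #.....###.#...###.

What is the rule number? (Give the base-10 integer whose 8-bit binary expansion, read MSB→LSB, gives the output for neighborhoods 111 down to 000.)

  [7] ### => .  t=0,i=5
  [6] ##. => .  t=0,i=6
  [5] #.# => .  t=1,i=3
  [4] #.. => .  t=0,i=1
  [3] .## => #  t=0,i=4
  [2] .#. => .  t=0,i=0
  [1] ..# => .  t=0,i=3
  [0] ... => #  t=0,i=2
  bits 00001001 = 9

9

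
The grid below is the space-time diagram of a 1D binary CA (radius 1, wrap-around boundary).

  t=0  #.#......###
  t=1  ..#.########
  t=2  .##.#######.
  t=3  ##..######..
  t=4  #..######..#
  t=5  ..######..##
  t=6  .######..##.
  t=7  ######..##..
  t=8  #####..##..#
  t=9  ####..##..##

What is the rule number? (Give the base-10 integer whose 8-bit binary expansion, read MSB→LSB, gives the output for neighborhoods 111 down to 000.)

143

  [7] ### => #  t=0,i=10
  [6] ##. => .  t=0,i=0
  [5] #.# => .  t=0,i=1
  [4] #.. => .  t=0,i=3
  [3] .## => #  t=0,i=9
  [2] .#. => #  t=0,i=2
  [1] ..# => #  t=0,i=8
  [0] ... => #  t=0,i=4
  bits 10001111 = 143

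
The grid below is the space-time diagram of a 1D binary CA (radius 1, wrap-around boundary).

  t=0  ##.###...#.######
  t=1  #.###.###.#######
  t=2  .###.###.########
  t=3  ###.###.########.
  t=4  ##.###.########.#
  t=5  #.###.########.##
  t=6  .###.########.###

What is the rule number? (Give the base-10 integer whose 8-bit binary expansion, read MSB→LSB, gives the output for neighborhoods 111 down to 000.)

187

  ###|#  b7=1 t=0,i=0
  ##.|.  b6=0 t=0,i=1
  #.#|#  b5=1 t=0,i=2
  #..|#  b4=1 t=0,i=6
  .##|#  b3=1 t=0,i=3
  .#.|.  b2=0 t=0,i=9
  ..#|#  b1=1 t=0,i=8
  ...|#  b0=1 t=0,i=7
  bits 10111011 = 187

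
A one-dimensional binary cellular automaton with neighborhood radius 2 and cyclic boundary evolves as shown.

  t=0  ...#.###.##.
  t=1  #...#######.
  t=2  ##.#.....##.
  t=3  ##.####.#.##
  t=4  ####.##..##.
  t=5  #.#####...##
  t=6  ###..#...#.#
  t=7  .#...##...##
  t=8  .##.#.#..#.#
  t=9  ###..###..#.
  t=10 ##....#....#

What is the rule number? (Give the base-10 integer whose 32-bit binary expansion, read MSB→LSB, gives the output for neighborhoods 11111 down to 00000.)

  #####|.  b31=0 t=1,i=6
  ####.|#  b30=1 t=1,i=9
  ###.#|#  b29=1 t=0,i=7
  ###..|.  b28=0 t=5,i=6
  ##.##|#  b27=1 t=0,i=8
  ##.#.|.  b26=0 t=1,i=11
  ##..#|.  b25=0 t=4,i=7
  ##...|.  b24=0 t=0,i=11
  #.###|#  b23=1 t=0,i=5
  #.##.|#  b22=1 t=0,i=9
  #.#.#|.  b21=0 t=3,i=8
  #.#..|#  b20=1 t=1,i=0
  #..##|.  b19=0 t=4,i=8
  #..#.|.  b18=0 t=6,i=4
  #...#|.  b17=0 t=1,i=2
  #....|#  b16=1 t=0,i=0
  .####|.  b15=0 t=1,i=5
  .###.|#  b14=1 t=0,i=6
  .##.#|#  b13=1 t=2,i=1
  .##..|#  b12=1 t=0,i=10
  .#.##|#  b11=1 t=0,i=4
  .#.#.|#  b10=1 t=8,i=5
  .#..#|#  b9=1 t=8,i=7
  .#...|#  b8=1 t=1,i=1
  ..###|.  b7=0 t=1,i=4
  ..##.|.  b6=0 t=2,i=9
  ..#.#|.  b5=0 t=0,i=3
  ..#..|#  b4=1 t=6,i=5
  ...##|#  b3=1 t=1,i=3
  ...#.|.  b2=0 t=0,i=2
  ....#|.  b1=0 t=0,i=1
  .....|#  b0=1 t=2,i=6
  bits 01101000110100010111111100011001 = 1758560025

1758560025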